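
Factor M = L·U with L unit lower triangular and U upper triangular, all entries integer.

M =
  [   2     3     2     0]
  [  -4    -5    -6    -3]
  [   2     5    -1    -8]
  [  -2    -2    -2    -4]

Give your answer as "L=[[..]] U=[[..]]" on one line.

L=[[1,0,0,0],[-2,1,0,0],[1,2,1,0],[-1,1,2,1]] U=[[2,3,2,0],[0,1,-2,-3],[0,0,1,-2],[0,0,0,3]]

  row1 -= -2·row0 → [0,1,-2,-3]
  row2 -= 1·row0 → [0,2,-3,-8]
  row3 -= -1·row0 → [0,1,0,-4]
  row2 -= 2·row1 → [0,0,1,-2]
  row3 -= 1·row1 → [0,0,2,-1]
  row3 -= 2·row2 → [0,0,0,3]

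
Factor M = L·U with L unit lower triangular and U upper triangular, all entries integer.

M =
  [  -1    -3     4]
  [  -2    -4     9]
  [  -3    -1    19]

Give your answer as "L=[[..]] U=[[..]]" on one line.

L=[[1,0,0],[2,1,0],[3,4,1]] U=[[-1,-3,4],[0,2,1],[0,0,3]]

  R1 -= 2·R0 → [0,2,1]
  R2 -= 3·R0 → [0,8,7]
  R2 -= 4·R1 → [0,0,3]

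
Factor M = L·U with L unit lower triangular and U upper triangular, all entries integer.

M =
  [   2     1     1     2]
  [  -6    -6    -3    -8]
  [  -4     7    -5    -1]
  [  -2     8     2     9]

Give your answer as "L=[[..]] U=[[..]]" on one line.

  R1 -= -3·R0 → [0,-3,0,-2]
  R2 -= -2·R0 → [0,9,-3,3]
  R3 -= -1·R0 → [0,9,3,11]
  R2 -= -3·R1 → [0,0,-3,-3]
  R3 -= -3·R1 → [0,0,3,5]
  R3 -= -1·R2 → [0,0,0,2]

L=[[1,0,0,0],[-3,1,0,0],[-2,-3,1,0],[-1,-3,-1,1]] U=[[2,1,1,2],[0,-3,0,-2],[0,0,-3,-3],[0,0,0,2]]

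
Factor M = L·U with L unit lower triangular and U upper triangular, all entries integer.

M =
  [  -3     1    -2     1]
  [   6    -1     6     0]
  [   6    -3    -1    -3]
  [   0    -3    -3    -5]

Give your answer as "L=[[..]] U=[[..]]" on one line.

L=[[1,0,0,0],[-2,1,0,0],[-2,-1,1,0],[0,-3,-1,1]] U=[[-3,1,-2,1],[0,1,2,2],[0,0,-3,1],[0,0,0,2]]

  r1 -= -2·r0 → [0,1,2,2]
  r2 -= -2·r0 → [0,-1,-5,-1]
  r3 -= 0·r0 → [0,-3,-3,-5]
  r2 -= -1·r1 → [0,0,-3,1]
  r3 -= -3·r1 → [0,0,3,1]
  r3 -= -1·r2 → [0,0,0,2]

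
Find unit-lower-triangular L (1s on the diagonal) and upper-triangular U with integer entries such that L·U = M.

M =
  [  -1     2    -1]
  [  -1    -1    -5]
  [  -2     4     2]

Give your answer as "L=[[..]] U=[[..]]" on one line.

L=[[1,0,0],[1,1,0],[2,0,1]] U=[[-1,2,-1],[0,-3,-4],[0,0,4]]

  r1 -= 1·r0 → [0,-3,-4]
  r2 -= 2·r0 → [0,0,4]
  r2 -= 0·r1 → [0,0,4]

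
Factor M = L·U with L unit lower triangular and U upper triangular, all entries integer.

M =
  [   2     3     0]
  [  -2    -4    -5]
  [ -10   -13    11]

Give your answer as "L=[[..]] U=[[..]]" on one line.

  row1 -= -1·row0 → [0,-1,-5]
  row2 -= -5·row0 → [0,2,11]
  row2 -= -2·row1 → [0,0,1]

L=[[1,0,0],[-1,1,0],[-5,-2,1]] U=[[2,3,0],[0,-1,-5],[0,0,1]]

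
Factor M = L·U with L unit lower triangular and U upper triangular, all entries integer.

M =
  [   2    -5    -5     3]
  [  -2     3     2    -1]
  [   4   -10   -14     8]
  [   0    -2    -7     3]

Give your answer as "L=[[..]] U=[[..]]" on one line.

  r1 -= -1·r0 → [0,-2,-3,2]
  r2 -= 2·r0 → [0,0,-4,2]
  r3 -= 0·r0 → [0,-2,-7,3]
  r2 -= 0·r1 → [0,0,-4,2]
  r3 -= 1·r1 → [0,0,-4,1]
  r3 -= 1·r2 → [0,0,0,-1]

L=[[1,0,0,0],[-1,1,0,0],[2,0,1,0],[0,1,1,1]] U=[[2,-5,-5,3],[0,-2,-3,2],[0,0,-4,2],[0,0,0,-1]]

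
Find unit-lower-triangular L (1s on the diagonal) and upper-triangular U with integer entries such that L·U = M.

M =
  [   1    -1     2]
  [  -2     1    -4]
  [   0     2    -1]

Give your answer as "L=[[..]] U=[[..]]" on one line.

L=[[1,0,0],[-2,1,0],[0,-2,1]] U=[[1,-1,2],[0,-1,0],[0,0,-1]]

  row1 -= -2·row0 → [0,-1,0]
  row2 -= 0·row0 → [0,2,-1]
  row2 -= -2·row1 → [0,0,-1]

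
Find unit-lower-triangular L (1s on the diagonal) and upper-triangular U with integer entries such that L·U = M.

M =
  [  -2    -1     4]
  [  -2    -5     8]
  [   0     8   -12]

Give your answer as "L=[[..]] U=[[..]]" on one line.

  row1 -= 1·row0 → [0,-4,4]
  row2 -= 0·row0 → [0,8,-12]
  row2 -= -2·row1 → [0,0,-4]

L=[[1,0,0],[1,1,0],[0,-2,1]] U=[[-2,-1,4],[0,-4,4],[0,0,-4]]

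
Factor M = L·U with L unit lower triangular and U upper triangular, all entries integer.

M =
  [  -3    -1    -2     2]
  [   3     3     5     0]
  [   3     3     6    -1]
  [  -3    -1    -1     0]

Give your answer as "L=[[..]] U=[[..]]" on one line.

L=[[1,0,0,0],[-1,1,0,0],[-1,1,1,0],[1,0,1,1]] U=[[-3,-1,-2,2],[0,2,3,2],[0,0,1,-1],[0,0,0,-1]]

  row1 -= -1·row0 → [0,2,3,2]
  row2 -= -1·row0 → [0,2,4,1]
  row3 -= 1·row0 → [0,0,1,-2]
  row2 -= 1·row1 → [0,0,1,-1]
  row3 -= 0·row1 → [0,0,1,-2]
  row3 -= 1·row2 → [0,0,0,-1]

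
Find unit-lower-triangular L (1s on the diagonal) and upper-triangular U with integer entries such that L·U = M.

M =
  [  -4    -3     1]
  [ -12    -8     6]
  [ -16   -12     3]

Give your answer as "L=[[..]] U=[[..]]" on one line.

  R1 -= 3·R0 → [0,1,3]
  R2 -= 4·R0 → [0,0,-1]
  R2 -= 0·R1 → [0,0,-1]

L=[[1,0,0],[3,1,0],[4,0,1]] U=[[-4,-3,1],[0,1,3],[0,0,-1]]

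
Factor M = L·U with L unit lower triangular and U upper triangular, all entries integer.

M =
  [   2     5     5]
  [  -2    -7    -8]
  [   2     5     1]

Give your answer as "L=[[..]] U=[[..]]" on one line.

L=[[1,0,0],[-1,1,0],[1,0,1]] U=[[2,5,5],[0,-2,-3],[0,0,-4]]

  row1 -= -1·row0 → [0,-2,-3]
  row2 -= 1·row0 → [0,0,-4]
  row2 -= 0·row1 → [0,0,-4]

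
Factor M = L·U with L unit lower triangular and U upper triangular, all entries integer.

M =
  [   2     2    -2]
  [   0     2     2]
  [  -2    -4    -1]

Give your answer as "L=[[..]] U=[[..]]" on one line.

  row1 -= 0·row0 → [0,2,2]
  row2 -= -1·row0 → [0,-2,-3]
  row2 -= -1·row1 → [0,0,-1]

L=[[1,0,0],[0,1,0],[-1,-1,1]] U=[[2,2,-2],[0,2,2],[0,0,-1]]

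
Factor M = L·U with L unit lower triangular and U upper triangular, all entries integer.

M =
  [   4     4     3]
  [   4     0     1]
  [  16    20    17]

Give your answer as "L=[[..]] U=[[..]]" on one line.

L=[[1,0,0],[1,1,0],[4,-1,1]] U=[[4,4,3],[0,-4,-2],[0,0,3]]

  r1 -= 1·r0 → [0,-4,-2]
  r2 -= 4·r0 → [0,4,5]
  r2 -= -1·r1 → [0,0,3]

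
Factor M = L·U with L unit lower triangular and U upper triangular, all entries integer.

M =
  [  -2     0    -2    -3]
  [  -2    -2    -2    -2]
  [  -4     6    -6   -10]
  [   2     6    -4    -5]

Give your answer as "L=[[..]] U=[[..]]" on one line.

  row1 -= 1·row0 → [0,-2,0,1]
  row2 -= 2·row0 → [0,6,-2,-4]
  row3 -= -1·row0 → [0,6,-6,-8]
  row2 -= -3·row1 → [0,0,-2,-1]
  row3 -= -3·row1 → [0,0,-6,-5]
  row3 -= 3·row2 → [0,0,0,-2]

L=[[1,0,0,0],[1,1,0,0],[2,-3,1,0],[-1,-3,3,1]] U=[[-2,0,-2,-3],[0,-2,0,1],[0,0,-2,-1],[0,0,0,-2]]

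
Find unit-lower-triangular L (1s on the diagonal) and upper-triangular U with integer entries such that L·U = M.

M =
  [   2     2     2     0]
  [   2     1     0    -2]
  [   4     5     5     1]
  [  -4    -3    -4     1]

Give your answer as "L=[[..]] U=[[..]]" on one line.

L=[[1,0,0,0],[1,1,0,0],[2,-1,1,0],[-2,-1,2,1]] U=[[2,2,2,0],[0,-1,-2,-2],[0,0,-1,-1],[0,0,0,1]]

  row1 -= 1·row0 → [0,-1,-2,-2]
  row2 -= 2·row0 → [0,1,1,1]
  row3 -= -2·row0 → [0,1,0,1]
  row2 -= -1·row1 → [0,0,-1,-1]
  row3 -= -1·row1 → [0,0,-2,-1]
  row3 -= 2·row2 → [0,0,0,1]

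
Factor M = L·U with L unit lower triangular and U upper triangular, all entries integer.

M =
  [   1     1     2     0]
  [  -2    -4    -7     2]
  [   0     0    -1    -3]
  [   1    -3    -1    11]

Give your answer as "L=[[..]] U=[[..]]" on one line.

  R1 -= -2·R0 → [0,-2,-3,2]
  R2 -= 0·R0 → [0,0,-1,-3]
  R3 -= 1·R0 → [0,-4,-3,11]
  R2 -= 0·R1 → [0,0,-1,-3]
  R3 -= 2·R1 → [0,0,3,7]
  R3 -= -3·R2 → [0,0,0,-2]

L=[[1,0,0,0],[-2,1,0,0],[0,0,1,0],[1,2,-3,1]] U=[[1,1,2,0],[0,-2,-3,2],[0,0,-1,-3],[0,0,0,-2]]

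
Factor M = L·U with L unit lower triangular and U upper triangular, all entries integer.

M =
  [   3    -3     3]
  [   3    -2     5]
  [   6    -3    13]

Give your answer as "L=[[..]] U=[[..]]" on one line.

  row1 -= 1·row0 → [0,1,2]
  row2 -= 2·row0 → [0,3,7]
  row2 -= 3·row1 → [0,0,1]

L=[[1,0,0],[1,1,0],[2,3,1]] U=[[3,-3,3],[0,1,2],[0,0,1]]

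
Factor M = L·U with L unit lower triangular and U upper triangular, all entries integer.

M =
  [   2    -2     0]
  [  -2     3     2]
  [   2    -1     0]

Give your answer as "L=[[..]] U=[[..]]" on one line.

L=[[1,0,0],[-1,1,0],[1,1,1]] U=[[2,-2,0],[0,1,2],[0,0,-2]]

  R1 -= -1·R0 → [0,1,2]
  R2 -= 1·R0 → [0,1,0]
  R2 -= 1·R1 → [0,0,-2]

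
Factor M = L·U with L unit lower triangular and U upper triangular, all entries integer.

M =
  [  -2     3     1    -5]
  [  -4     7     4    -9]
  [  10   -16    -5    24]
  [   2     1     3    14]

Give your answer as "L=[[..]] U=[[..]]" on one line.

L=[[1,0,0,0],[2,1,0,0],[-5,-1,1,0],[-1,4,-2,1]] U=[[-2,3,1,-5],[0,1,2,1],[0,0,2,0],[0,0,0,5]]

  R1 -= 2·R0 → [0,1,2,1]
  R2 -= -5·R0 → [0,-1,0,-1]
  R3 -= -1·R0 → [0,4,4,9]
  R2 -= -1·R1 → [0,0,2,0]
  R3 -= 4·R1 → [0,0,-4,5]
  R3 -= -2·R2 → [0,0,0,5]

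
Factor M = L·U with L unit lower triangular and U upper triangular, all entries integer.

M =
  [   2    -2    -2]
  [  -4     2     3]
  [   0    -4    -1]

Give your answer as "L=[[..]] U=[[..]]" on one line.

  row1 -= -2·row0 → [0,-2,-1]
  row2 -= 0·row0 → [0,-4,-1]
  row2 -= 2·row1 → [0,0,1]

L=[[1,0,0],[-2,1,0],[0,2,1]] U=[[2,-2,-2],[0,-2,-1],[0,0,1]]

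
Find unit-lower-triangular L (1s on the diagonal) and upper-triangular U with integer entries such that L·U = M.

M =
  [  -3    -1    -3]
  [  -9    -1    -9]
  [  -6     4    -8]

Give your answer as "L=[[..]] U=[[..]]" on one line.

  R1 -= 3·R0 → [0,2,0]
  R2 -= 2·R0 → [0,6,-2]
  R2 -= 3·R1 → [0,0,-2]

L=[[1,0,0],[3,1,0],[2,3,1]] U=[[-3,-1,-3],[0,2,0],[0,0,-2]]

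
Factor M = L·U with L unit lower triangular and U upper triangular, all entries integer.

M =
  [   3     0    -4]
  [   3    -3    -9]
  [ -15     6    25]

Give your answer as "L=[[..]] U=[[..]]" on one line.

  r1 -= 1·r0 → [0,-3,-5]
  r2 -= -5·r0 → [0,6,5]
  r2 -= -2·r1 → [0,0,-5]

L=[[1,0,0],[1,1,0],[-5,-2,1]] U=[[3,0,-4],[0,-3,-5],[0,0,-5]]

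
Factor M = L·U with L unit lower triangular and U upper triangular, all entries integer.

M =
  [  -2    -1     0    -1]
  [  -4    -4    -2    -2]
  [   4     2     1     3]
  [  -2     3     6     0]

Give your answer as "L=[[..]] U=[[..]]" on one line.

L=[[1,0,0,0],[2,1,0,0],[-2,0,1,0],[1,-2,2,1]] U=[[-2,-1,0,-1],[0,-2,-2,0],[0,0,1,1],[0,0,0,-1]]

  row1 -= 2·row0 → [0,-2,-2,0]
  row2 -= -2·row0 → [0,0,1,1]
  row3 -= 1·row0 → [0,4,6,1]
  row2 -= 0·row1 → [0,0,1,1]
  row3 -= -2·row1 → [0,0,2,1]
  row3 -= 2·row2 → [0,0,0,-1]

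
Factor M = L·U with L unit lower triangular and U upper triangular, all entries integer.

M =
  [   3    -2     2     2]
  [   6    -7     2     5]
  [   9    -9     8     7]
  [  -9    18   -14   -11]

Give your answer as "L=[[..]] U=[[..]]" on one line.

L=[[1,0,0,0],[2,1,0,0],[3,1,1,0],[-3,-4,-4,1]] U=[[3,-2,2,2],[0,-3,-2,1],[0,0,4,0],[0,0,0,-1]]

  row1 -= 2·row0 → [0,-3,-2,1]
  row2 -= 3·row0 → [0,-3,2,1]
  row3 -= -3·row0 → [0,12,-8,-5]
  row2 -= 1·row1 → [0,0,4,0]
  row3 -= -4·row1 → [0,0,-16,-1]
  row3 -= -4·row2 → [0,0,0,-1]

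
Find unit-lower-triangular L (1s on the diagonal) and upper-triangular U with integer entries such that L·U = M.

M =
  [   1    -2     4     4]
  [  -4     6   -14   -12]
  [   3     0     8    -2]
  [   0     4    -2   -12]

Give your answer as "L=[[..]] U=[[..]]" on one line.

L=[[1,0,0,0],[-4,1,0,0],[3,-3,1,0],[0,-2,1,1]] U=[[1,-2,4,4],[0,-2,2,4],[0,0,2,-2],[0,0,0,-2]]

  row1 -= -4·row0 → [0,-2,2,4]
  row2 -= 3·row0 → [0,6,-4,-14]
  row3 -= 0·row0 → [0,4,-2,-12]
  row2 -= -3·row1 → [0,0,2,-2]
  row3 -= -2·row1 → [0,0,2,-4]
  row3 -= 1·row2 → [0,0,0,-2]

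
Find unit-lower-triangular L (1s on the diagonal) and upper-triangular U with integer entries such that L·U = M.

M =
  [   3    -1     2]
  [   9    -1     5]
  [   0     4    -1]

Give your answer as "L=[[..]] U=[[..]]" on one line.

  R1 -= 3·R0 → [0,2,-1]
  R2 -= 0·R0 → [0,4,-1]
  R2 -= 2·R1 → [0,0,1]

L=[[1,0,0],[3,1,0],[0,2,1]] U=[[3,-1,2],[0,2,-1],[0,0,1]]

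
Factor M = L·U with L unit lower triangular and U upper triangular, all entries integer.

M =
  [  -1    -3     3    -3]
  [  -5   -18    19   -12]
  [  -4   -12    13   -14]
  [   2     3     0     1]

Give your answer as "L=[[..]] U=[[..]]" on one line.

L=[[1,0,0,0],[5,1,0,0],[4,0,1,0],[-2,1,2,1]] U=[[-1,-3,3,-3],[0,-3,4,3],[0,0,1,-2],[0,0,0,-4]]

  row1 -= 5·row0 → [0,-3,4,3]
  row2 -= 4·row0 → [0,0,1,-2]
  row3 -= -2·row0 → [0,-3,6,-5]
  row2 -= 0·row1 → [0,0,1,-2]
  row3 -= 1·row1 → [0,0,2,-8]
  row3 -= 2·row2 → [0,0,0,-4]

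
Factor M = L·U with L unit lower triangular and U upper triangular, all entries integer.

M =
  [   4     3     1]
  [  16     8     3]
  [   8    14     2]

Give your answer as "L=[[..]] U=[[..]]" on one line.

  row1 -= 4·row0 → [0,-4,-1]
  row2 -= 2·row0 → [0,8,0]
  row2 -= -2·row1 → [0,0,-2]

L=[[1,0,0],[4,1,0],[2,-2,1]] U=[[4,3,1],[0,-4,-1],[0,0,-2]]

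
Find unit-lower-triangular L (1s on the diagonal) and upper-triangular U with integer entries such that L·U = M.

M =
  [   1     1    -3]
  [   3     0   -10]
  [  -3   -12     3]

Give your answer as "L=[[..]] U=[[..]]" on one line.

L=[[1,0,0],[3,1,0],[-3,3,1]] U=[[1,1,-3],[0,-3,-1],[0,0,-3]]

  r1 -= 3·r0 → [0,-3,-1]
  r2 -= -3·r0 → [0,-9,-6]
  r2 -= 3·r1 → [0,0,-3]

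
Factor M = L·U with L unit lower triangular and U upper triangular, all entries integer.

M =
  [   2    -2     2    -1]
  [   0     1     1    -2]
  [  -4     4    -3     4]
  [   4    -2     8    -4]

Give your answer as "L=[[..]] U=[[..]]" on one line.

L=[[1,0,0,0],[0,1,0,0],[-2,0,1,0],[2,2,2,1]] U=[[2,-2,2,-1],[0,1,1,-2],[0,0,1,2],[0,0,0,-2]]

  row1 -= 0·row0 → [0,1,1,-2]
  row2 -= -2·row0 → [0,0,1,2]
  row3 -= 2·row0 → [0,2,4,-2]
  row2 -= 0·row1 → [0,0,1,2]
  row3 -= 2·row1 → [0,0,2,2]
  row3 -= 2·row2 → [0,0,0,-2]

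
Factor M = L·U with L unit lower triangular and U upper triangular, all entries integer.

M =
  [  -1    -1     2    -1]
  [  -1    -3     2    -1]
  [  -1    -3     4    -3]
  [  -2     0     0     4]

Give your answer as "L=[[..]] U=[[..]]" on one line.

  R1 -= 1·R0 → [0,-2,0,0]
  R2 -= 1·R0 → [0,-2,2,-2]
  R3 -= 2·R0 → [0,2,-4,6]
  R2 -= 1·R1 → [0,0,2,-2]
  R3 -= -1·R1 → [0,0,-4,6]
  R3 -= -2·R2 → [0,0,0,2]

L=[[1,0,0,0],[1,1,0,0],[1,1,1,0],[2,-1,-2,1]] U=[[-1,-1,2,-1],[0,-2,0,0],[0,0,2,-2],[0,0,0,2]]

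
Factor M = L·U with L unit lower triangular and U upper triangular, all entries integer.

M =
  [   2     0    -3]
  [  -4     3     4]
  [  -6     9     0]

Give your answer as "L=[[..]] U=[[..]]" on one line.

L=[[1,0,0],[-2,1,0],[-3,3,1]] U=[[2,0,-3],[0,3,-2],[0,0,-3]]

  row1 -= -2·row0 → [0,3,-2]
  row2 -= -3·row0 → [0,9,-9]
  row2 -= 3·row1 → [0,0,-3]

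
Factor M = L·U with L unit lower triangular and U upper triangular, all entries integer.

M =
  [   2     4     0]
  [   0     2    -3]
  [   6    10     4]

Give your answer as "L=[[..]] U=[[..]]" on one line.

  R1 -= 0·R0 → [0,2,-3]
  R2 -= 3·R0 → [0,-2,4]
  R2 -= -1·R1 → [0,0,1]

L=[[1,0,0],[0,1,0],[3,-1,1]] U=[[2,4,0],[0,2,-3],[0,0,1]]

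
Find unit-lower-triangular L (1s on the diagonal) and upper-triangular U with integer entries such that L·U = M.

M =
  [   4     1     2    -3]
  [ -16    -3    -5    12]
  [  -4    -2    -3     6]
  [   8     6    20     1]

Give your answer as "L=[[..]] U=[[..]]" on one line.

L=[[1,0,0,0],[-4,1,0,0],[-1,-1,1,0],[2,4,2,1]] U=[[4,1,2,-3],[0,1,3,0],[0,0,2,3],[0,0,0,1]]

  R1 -= -4·R0 → [0,1,3,0]
  R2 -= -1·R0 → [0,-1,-1,3]
  R3 -= 2·R0 → [0,4,16,7]
  R2 -= -1·R1 → [0,0,2,3]
  R3 -= 4·R1 → [0,0,4,7]
  R3 -= 2·R2 → [0,0,0,1]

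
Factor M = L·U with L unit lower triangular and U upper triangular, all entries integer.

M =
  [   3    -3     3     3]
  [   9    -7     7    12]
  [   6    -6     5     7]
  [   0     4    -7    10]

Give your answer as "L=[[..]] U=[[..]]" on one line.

  r1 -= 3·r0 → [0,2,-2,3]
  r2 -= 2·r0 → [0,0,-1,1]
  r3 -= 0·r0 → [0,4,-7,10]
  r2 -= 0·r1 → [0,0,-1,1]
  r3 -= 2·r1 → [0,0,-3,4]
  r3 -= 3·r2 → [0,0,0,1]

L=[[1,0,0,0],[3,1,0,0],[2,0,1,0],[0,2,3,1]] U=[[3,-3,3,3],[0,2,-2,3],[0,0,-1,1],[0,0,0,1]]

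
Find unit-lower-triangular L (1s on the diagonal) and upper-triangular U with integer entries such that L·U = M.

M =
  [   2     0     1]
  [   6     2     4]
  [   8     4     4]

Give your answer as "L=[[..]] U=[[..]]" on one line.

L=[[1,0,0],[3,1,0],[4,2,1]] U=[[2,0,1],[0,2,1],[0,0,-2]]

  row1 -= 3·row0 → [0,2,1]
  row2 -= 4·row0 → [0,4,0]
  row2 -= 2·row1 → [0,0,-2]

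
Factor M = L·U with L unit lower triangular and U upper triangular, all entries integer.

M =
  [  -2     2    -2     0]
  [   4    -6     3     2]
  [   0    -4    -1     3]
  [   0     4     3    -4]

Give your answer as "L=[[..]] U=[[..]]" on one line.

  r1 -= -2·r0 → [0,-2,-1,2]
  r2 -= 0·r0 → [0,-4,-1,3]
  r3 -= 0·r0 → [0,4,3,-4]
  r2 -= 2·r1 → [0,0,1,-1]
  r3 -= -2·r1 → [0,0,1,0]
  r3 -= 1·r2 → [0,0,0,1]

L=[[1,0,0,0],[-2,1,0,0],[0,2,1,0],[0,-2,1,1]] U=[[-2,2,-2,0],[0,-2,-1,2],[0,0,1,-1],[0,0,0,1]]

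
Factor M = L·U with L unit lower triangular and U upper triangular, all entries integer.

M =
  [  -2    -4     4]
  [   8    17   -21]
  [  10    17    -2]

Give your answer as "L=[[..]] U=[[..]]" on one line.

L=[[1,0,0],[-4,1,0],[-5,-3,1]] U=[[-2,-4,4],[0,1,-5],[0,0,3]]

  r1 -= -4·r0 → [0,1,-5]
  r2 -= -5·r0 → [0,-3,18]
  r2 -= -3·r1 → [0,0,3]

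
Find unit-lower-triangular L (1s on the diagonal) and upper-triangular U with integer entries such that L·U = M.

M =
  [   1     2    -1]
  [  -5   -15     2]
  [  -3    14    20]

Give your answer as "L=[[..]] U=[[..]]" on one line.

L=[[1,0,0],[-5,1,0],[-3,-4,1]] U=[[1,2,-1],[0,-5,-3],[0,0,5]]

  row1 -= -5·row0 → [0,-5,-3]
  row2 -= -3·row0 → [0,20,17]
  row2 -= -4·row1 → [0,0,5]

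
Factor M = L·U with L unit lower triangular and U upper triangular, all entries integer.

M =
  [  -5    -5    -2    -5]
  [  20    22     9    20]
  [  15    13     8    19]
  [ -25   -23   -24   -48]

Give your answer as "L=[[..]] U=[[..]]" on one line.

  r1 -= -4·r0 → [0,2,1,0]
  r2 -= -3·r0 → [0,-2,2,4]
  r3 -= 5·r0 → [0,2,-14,-23]
  r2 -= -1·r1 → [0,0,3,4]
  r3 -= 1·r1 → [0,0,-15,-23]
  r3 -= -5·r2 → [0,0,0,-3]

L=[[1,0,0,0],[-4,1,0,0],[-3,-1,1,0],[5,1,-5,1]] U=[[-5,-5,-2,-5],[0,2,1,0],[0,0,3,4],[0,0,0,-3]]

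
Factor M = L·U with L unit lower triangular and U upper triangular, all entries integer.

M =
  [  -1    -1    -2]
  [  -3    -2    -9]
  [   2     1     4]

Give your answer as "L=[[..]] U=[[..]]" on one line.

L=[[1,0,0],[3,1,0],[-2,-1,1]] U=[[-1,-1,-2],[0,1,-3],[0,0,-3]]

  row1 -= 3·row0 → [0,1,-3]
  row2 -= -2·row0 → [0,-1,0]
  row2 -= -1·row1 → [0,0,-3]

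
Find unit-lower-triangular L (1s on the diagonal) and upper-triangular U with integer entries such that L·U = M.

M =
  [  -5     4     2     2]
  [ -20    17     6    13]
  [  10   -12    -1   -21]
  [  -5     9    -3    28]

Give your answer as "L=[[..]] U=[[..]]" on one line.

L=[[1,0,0,0],[4,1,0,0],[-2,-4,1,0],[1,5,-1,1]] U=[[-5,4,2,2],[0,1,-2,5],[0,0,-5,3],[0,0,0,4]]

  r1 -= 4·r0 → [0,1,-2,5]
  r2 -= -2·r0 → [0,-4,3,-17]
  r3 -= 1·r0 → [0,5,-5,26]
  r2 -= -4·r1 → [0,0,-5,3]
  r3 -= 5·r1 → [0,0,5,1]
  r3 -= -1·r2 → [0,0,0,4]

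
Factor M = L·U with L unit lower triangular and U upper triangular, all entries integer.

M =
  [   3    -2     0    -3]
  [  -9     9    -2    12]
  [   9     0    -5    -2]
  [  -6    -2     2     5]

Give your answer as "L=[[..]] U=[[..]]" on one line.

L=[[1,0,0,0],[-3,1,0,0],[3,2,1,0],[-2,-2,2,1]] U=[[3,-2,0,-3],[0,3,-2,3],[0,0,-1,1],[0,0,0,3]]

  R1 -= -3·R0 → [0,3,-2,3]
  R2 -= 3·R0 → [0,6,-5,7]
  R3 -= -2·R0 → [0,-6,2,-1]
  R2 -= 2·R1 → [0,0,-1,1]
  R3 -= -2·R1 → [0,0,-2,5]
  R3 -= 2·R2 → [0,0,0,3]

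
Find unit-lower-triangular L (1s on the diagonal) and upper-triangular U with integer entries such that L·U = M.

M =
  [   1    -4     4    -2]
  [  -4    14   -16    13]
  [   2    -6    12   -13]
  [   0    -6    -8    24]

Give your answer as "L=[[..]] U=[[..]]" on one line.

  row1 -= -4·row0 → [0,-2,0,5]
  row2 -= 2·row0 → [0,2,4,-9]
  row3 -= 0·row0 → [0,-6,-8,24]
  row2 -= -1·row1 → [0,0,4,-4]
  row3 -= 3·row1 → [0,0,-8,9]
  row3 -= -2·row2 → [0,0,0,1]

L=[[1,0,0,0],[-4,1,0,0],[2,-1,1,0],[0,3,-2,1]] U=[[1,-4,4,-2],[0,-2,0,5],[0,0,4,-4],[0,0,0,1]]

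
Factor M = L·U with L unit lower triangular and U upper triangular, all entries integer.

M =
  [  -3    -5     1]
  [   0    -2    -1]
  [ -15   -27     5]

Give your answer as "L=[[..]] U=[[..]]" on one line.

  r1 -= 0·r0 → [0,-2,-1]
  r2 -= 5·r0 → [0,-2,0]
  r2 -= 1·r1 → [0,0,1]

L=[[1,0,0],[0,1,0],[5,1,1]] U=[[-3,-5,1],[0,-2,-1],[0,0,1]]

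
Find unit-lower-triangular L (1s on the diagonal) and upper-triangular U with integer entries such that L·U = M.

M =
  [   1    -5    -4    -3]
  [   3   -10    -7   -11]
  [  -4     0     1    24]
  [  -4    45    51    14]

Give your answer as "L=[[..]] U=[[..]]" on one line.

L=[[1,0,0,0],[3,1,0,0],[-4,-4,1,0],[-4,5,2,1]] U=[[1,-5,-4,-3],[0,5,5,-2],[0,0,5,4],[0,0,0,4]]

  R1 -= 3·R0 → [0,5,5,-2]
  R2 -= -4·R0 → [0,-20,-15,12]
  R3 -= -4·R0 → [0,25,35,2]
  R2 -= -4·R1 → [0,0,5,4]
  R3 -= 5·R1 → [0,0,10,12]
  R3 -= 2·R2 → [0,0,0,4]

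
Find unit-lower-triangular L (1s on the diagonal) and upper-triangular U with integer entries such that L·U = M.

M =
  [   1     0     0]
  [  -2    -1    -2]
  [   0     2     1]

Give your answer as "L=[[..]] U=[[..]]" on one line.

L=[[1,0,0],[-2,1,0],[0,-2,1]] U=[[1,0,0],[0,-1,-2],[0,0,-3]]

  r1 -= -2·r0 → [0,-1,-2]
  r2 -= 0·r0 → [0,2,1]
  r2 -= -2·r1 → [0,0,-3]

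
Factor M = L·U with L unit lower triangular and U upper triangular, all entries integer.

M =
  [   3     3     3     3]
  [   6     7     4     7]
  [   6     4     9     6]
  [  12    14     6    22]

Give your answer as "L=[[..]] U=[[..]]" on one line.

  R1 -= 2·R0 → [0,1,-2,1]
  R2 -= 2·R0 → [0,-2,3,0]
  R3 -= 4·R0 → [0,2,-6,10]
  R2 -= -2·R1 → [0,0,-1,2]
  R3 -= 2·R1 → [0,0,-2,8]
  R3 -= 2·R2 → [0,0,0,4]

L=[[1,0,0,0],[2,1,0,0],[2,-2,1,0],[4,2,2,1]] U=[[3,3,3,3],[0,1,-2,1],[0,0,-1,2],[0,0,0,4]]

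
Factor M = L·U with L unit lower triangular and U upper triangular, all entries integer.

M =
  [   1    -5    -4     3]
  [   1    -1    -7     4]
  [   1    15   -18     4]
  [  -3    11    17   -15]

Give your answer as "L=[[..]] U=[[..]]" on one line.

  r1 -= 1·r0 → [0,4,-3,1]
  r2 -= 1·r0 → [0,20,-14,1]
  r3 -= -3·r0 → [0,-4,5,-6]
  r2 -= 5·r1 → [0,0,1,-4]
  r3 -= -1·r1 → [0,0,2,-5]
  r3 -= 2·r2 → [0,0,0,3]

L=[[1,0,0,0],[1,1,0,0],[1,5,1,0],[-3,-1,2,1]] U=[[1,-5,-4,3],[0,4,-3,1],[0,0,1,-4],[0,0,0,3]]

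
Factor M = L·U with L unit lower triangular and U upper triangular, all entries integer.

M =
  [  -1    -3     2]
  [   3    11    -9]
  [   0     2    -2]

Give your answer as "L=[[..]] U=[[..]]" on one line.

L=[[1,0,0],[-3,1,0],[0,1,1]] U=[[-1,-3,2],[0,2,-3],[0,0,1]]

  row1 -= -3·row0 → [0,2,-3]
  row2 -= 0·row0 → [0,2,-2]
  row2 -= 1·row1 → [0,0,1]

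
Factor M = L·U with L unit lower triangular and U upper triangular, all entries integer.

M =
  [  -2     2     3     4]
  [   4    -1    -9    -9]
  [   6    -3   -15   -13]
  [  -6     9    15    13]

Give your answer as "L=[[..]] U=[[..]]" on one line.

  row1 -= -2·row0 → [0,3,-3,-1]
  row2 -= -3·row0 → [0,3,-6,-1]
  row3 -= 3·row0 → [0,3,6,1]
  row2 -= 1·row1 → [0,0,-3,0]
  row3 -= 1·row1 → [0,0,9,2]
  row3 -= -3·row2 → [0,0,0,2]

L=[[1,0,0,0],[-2,1,0,0],[-3,1,1,0],[3,1,-3,1]] U=[[-2,2,3,4],[0,3,-3,-1],[0,0,-3,0],[0,0,0,2]]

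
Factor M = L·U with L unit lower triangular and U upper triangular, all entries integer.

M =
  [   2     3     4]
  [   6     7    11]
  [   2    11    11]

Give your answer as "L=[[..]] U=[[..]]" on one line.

L=[[1,0,0],[3,1,0],[1,-4,1]] U=[[2,3,4],[0,-2,-1],[0,0,3]]

  row1 -= 3·row0 → [0,-2,-1]
  row2 -= 1·row0 → [0,8,7]
  row2 -= -4·row1 → [0,0,3]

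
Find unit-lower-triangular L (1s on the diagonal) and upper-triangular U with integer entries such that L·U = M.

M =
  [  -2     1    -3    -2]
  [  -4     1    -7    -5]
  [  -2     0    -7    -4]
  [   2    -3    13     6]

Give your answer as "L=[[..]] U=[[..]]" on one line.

L=[[1,0,0,0],[2,1,0,0],[1,1,1,0],[-1,2,-4,1]] U=[[-2,1,-3,-2],[0,-1,-1,-1],[0,0,-3,-1],[0,0,0,2]]

  r1 -= 2·r0 → [0,-1,-1,-1]
  r2 -= 1·r0 → [0,-1,-4,-2]
  r3 -= -1·r0 → [0,-2,10,4]
  r2 -= 1·r1 → [0,0,-3,-1]
  r3 -= 2·r1 → [0,0,12,6]
  r3 -= -4·r2 → [0,0,0,2]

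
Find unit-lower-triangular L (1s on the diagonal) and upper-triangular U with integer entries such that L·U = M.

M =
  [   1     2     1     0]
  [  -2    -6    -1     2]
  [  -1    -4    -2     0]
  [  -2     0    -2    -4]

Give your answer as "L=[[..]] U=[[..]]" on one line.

  R1 -= -2·R0 → [0,-2,1,2]
  R2 -= -1·R0 → [0,-2,-1,0]
  R3 -= -2·R0 → [0,4,0,-4]
  R2 -= 1·R1 → [0,0,-2,-2]
  R3 -= -2·R1 → [0,0,2,0]
  R3 -= -1·R2 → [0,0,0,-2]

L=[[1,0,0,0],[-2,1,0,0],[-1,1,1,0],[-2,-2,-1,1]] U=[[1,2,1,0],[0,-2,1,2],[0,0,-2,-2],[0,0,0,-2]]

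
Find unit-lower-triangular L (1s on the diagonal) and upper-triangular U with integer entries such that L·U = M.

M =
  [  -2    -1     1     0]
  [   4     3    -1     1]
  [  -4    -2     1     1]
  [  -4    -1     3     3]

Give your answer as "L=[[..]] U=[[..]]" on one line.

L=[[1,0,0,0],[-2,1,0,0],[2,0,1,0],[2,1,0,1]] U=[[-2,-1,1,0],[0,1,1,1],[0,0,-1,1],[0,0,0,2]]

  r1 -= -2·r0 → [0,1,1,1]
  r2 -= 2·r0 → [0,0,-1,1]
  r3 -= 2·r0 → [0,1,1,3]
  r2 -= 0·r1 → [0,0,-1,1]
  r3 -= 1·r1 → [0,0,0,2]
  r3 -= 0·r2 → [0,0,0,2]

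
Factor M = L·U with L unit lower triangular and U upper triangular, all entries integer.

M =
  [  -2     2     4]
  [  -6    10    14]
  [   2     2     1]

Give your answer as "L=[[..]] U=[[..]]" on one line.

  row1 -= 3·row0 → [0,4,2]
  row2 -= -1·row0 → [0,4,5]
  row2 -= 1·row1 → [0,0,3]

L=[[1,0,0],[3,1,0],[-1,1,1]] U=[[-2,2,4],[0,4,2],[0,0,3]]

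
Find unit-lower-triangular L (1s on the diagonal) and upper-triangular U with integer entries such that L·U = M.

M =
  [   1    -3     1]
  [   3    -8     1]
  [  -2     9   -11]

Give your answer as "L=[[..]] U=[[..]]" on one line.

  r1 -= 3·r0 → [0,1,-2]
  r2 -= -2·r0 → [0,3,-9]
  r2 -= 3·r1 → [0,0,-3]

L=[[1,0,0],[3,1,0],[-2,3,1]] U=[[1,-3,1],[0,1,-2],[0,0,-3]]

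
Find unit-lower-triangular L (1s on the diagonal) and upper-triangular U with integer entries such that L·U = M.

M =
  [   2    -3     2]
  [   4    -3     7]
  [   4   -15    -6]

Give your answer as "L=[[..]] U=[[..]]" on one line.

  R1 -= 2·R0 → [0,3,3]
  R2 -= 2·R0 → [0,-9,-10]
  R2 -= -3·R1 → [0,0,-1]

L=[[1,0,0],[2,1,0],[2,-3,1]] U=[[2,-3,2],[0,3,3],[0,0,-1]]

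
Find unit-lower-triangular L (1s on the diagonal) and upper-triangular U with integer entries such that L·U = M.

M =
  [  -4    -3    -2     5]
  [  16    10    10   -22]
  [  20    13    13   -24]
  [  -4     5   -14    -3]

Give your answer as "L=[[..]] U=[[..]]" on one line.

L=[[1,0,0,0],[-4,1,0,0],[-5,1,1,0],[1,-4,-4,1]] U=[[-4,-3,-2,5],[0,-2,2,-2],[0,0,1,3],[0,0,0,-4]]

  row1 -= -4·row0 → [0,-2,2,-2]
  row2 -= -5·row0 → [0,-2,3,1]
  row3 -= 1·row0 → [0,8,-12,-8]
  row2 -= 1·row1 → [0,0,1,3]
  row3 -= -4·row1 → [0,0,-4,-16]
  row3 -= -4·row2 → [0,0,0,-4]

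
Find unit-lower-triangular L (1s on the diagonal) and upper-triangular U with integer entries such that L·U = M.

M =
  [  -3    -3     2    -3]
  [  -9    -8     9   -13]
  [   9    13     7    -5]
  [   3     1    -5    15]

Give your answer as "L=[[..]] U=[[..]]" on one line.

L=[[1,0,0,0],[3,1,0,0],[-3,4,1,0],[-1,-2,3,1]] U=[[-3,-3,2,-3],[0,1,3,-4],[0,0,1,2],[0,0,0,-2]]

  row1 -= 3·row0 → [0,1,3,-4]
  row2 -= -3·row0 → [0,4,13,-14]
  row3 -= -1·row0 → [0,-2,-3,12]
  row2 -= 4·row1 → [0,0,1,2]
  row3 -= -2·row1 → [0,0,3,4]
  row3 -= 3·row2 → [0,0,0,-2]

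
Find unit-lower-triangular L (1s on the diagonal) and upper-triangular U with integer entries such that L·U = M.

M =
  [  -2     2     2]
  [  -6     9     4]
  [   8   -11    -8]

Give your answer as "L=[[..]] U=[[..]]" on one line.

  r1 -= 3·r0 → [0,3,-2]
  r2 -= -4·r0 → [0,-3,0]
  r2 -= -1·r1 → [0,0,-2]

L=[[1,0,0],[3,1,0],[-4,-1,1]] U=[[-2,2,2],[0,3,-2],[0,0,-2]]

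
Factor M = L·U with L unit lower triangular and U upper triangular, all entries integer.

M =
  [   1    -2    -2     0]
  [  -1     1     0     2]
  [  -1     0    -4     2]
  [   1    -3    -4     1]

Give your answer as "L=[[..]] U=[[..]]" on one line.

L=[[1,0,0,0],[-1,1,0,0],[-1,2,1,0],[1,1,0,1]] U=[[1,-2,-2,0],[0,-1,-2,2],[0,0,-2,-2],[0,0,0,-1]]

  R1 -= -1·R0 → [0,-1,-2,2]
  R2 -= -1·R0 → [0,-2,-6,2]
  R3 -= 1·R0 → [0,-1,-2,1]
  R2 -= 2·R1 → [0,0,-2,-2]
  R3 -= 1·R1 → [0,0,0,-1]
  R3 -= 0·R2 → [0,0,0,-1]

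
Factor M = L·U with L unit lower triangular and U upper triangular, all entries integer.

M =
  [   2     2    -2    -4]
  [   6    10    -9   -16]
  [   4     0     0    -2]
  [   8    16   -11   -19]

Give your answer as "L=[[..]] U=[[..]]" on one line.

L=[[1,0,0,0],[3,1,0,0],[2,-1,1,0],[4,2,3,1]] U=[[2,2,-2,-4],[0,4,-3,-4],[0,0,1,2],[0,0,0,-1]]

  row1 -= 3·row0 → [0,4,-3,-4]
  row2 -= 2·row0 → [0,-4,4,6]
  row3 -= 4·row0 → [0,8,-3,-3]
  row2 -= -1·row1 → [0,0,1,2]
  row3 -= 2·row1 → [0,0,3,5]
  row3 -= 3·row2 → [0,0,0,-1]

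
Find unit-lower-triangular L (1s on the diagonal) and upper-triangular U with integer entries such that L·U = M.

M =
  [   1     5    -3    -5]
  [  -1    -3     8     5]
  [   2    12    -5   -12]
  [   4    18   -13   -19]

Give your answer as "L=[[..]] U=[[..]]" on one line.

L=[[1,0,0,0],[-1,1,0,0],[2,1,1,0],[4,-1,-1,1]] U=[[1,5,-3,-5],[0,2,5,0],[0,0,-4,-2],[0,0,0,-1]]

  r1 -= -1·r0 → [0,2,5,0]
  r2 -= 2·r0 → [0,2,1,-2]
  r3 -= 4·r0 → [0,-2,-1,1]
  r2 -= 1·r1 → [0,0,-4,-2]
  r3 -= -1·r1 → [0,0,4,1]
  r3 -= -1·r2 → [0,0,0,-1]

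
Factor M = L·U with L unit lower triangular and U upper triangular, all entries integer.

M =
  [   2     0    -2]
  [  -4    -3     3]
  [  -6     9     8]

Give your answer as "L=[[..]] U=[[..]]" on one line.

  R1 -= -2·R0 → [0,-3,-1]
  R2 -= -3·R0 → [0,9,2]
  R2 -= -3·R1 → [0,0,-1]

L=[[1,0,0],[-2,1,0],[-3,-3,1]] U=[[2,0,-2],[0,-3,-1],[0,0,-1]]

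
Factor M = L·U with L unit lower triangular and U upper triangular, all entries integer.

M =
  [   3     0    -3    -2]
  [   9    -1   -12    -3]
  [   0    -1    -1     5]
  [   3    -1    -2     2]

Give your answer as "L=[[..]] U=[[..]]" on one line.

L=[[1,0,0,0],[3,1,0,0],[0,1,1,0],[1,1,2,1]] U=[[3,0,-3,-2],[0,-1,-3,3],[0,0,2,2],[0,0,0,-3]]

  R1 -= 3·R0 → [0,-1,-3,3]
  R2 -= 0·R0 → [0,-1,-1,5]
  R3 -= 1·R0 → [0,-1,1,4]
  R2 -= 1·R1 → [0,0,2,2]
  R3 -= 1·R1 → [0,0,4,1]
  R3 -= 2·R2 → [0,0,0,-3]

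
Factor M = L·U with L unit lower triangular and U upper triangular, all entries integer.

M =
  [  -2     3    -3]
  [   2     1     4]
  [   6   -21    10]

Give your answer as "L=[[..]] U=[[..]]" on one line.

  r1 -= -1·r0 → [0,4,1]
  r2 -= -3·r0 → [0,-12,1]
  r2 -= -3·r1 → [0,0,4]

L=[[1,0,0],[-1,1,0],[-3,-3,1]] U=[[-2,3,-3],[0,4,1],[0,0,4]]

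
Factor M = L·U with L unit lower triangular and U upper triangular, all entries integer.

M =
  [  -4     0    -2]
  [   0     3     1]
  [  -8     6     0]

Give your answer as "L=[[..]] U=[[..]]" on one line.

L=[[1,0,0],[0,1,0],[2,2,1]] U=[[-4,0,-2],[0,3,1],[0,0,2]]

  r1 -= 0·r0 → [0,3,1]
  r2 -= 2·r0 → [0,6,4]
  r2 -= 2·r1 → [0,0,2]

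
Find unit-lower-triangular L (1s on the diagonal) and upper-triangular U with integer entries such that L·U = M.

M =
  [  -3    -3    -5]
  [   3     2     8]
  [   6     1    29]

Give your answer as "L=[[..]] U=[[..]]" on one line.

L=[[1,0,0],[-1,1,0],[-2,5,1]] U=[[-3,-3,-5],[0,-1,3],[0,0,4]]

  r1 -= -1·r0 → [0,-1,3]
  r2 -= -2·r0 → [0,-5,19]
  r2 -= 5·r1 → [0,0,4]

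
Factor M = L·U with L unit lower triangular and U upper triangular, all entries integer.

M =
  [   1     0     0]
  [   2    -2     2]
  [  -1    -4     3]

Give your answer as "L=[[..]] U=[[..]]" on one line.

  r1 -= 2·r0 → [0,-2,2]
  r2 -= -1·r0 → [0,-4,3]
  r2 -= 2·r1 → [0,0,-1]

L=[[1,0,0],[2,1,0],[-1,2,1]] U=[[1,0,0],[0,-2,2],[0,0,-1]]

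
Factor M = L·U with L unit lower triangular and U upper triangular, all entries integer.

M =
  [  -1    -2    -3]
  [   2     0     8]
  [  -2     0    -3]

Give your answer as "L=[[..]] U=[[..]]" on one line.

  row1 -= -2·row0 → [0,-4,2]
  row2 -= 2·row0 → [0,4,3]
  row2 -= -1·row1 → [0,0,5]

L=[[1,0,0],[-2,1,0],[2,-1,1]] U=[[-1,-2,-3],[0,-4,2],[0,0,5]]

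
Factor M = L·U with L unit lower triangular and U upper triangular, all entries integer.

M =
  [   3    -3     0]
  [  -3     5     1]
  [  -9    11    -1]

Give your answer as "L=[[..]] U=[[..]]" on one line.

L=[[1,0,0],[-1,1,0],[-3,1,1]] U=[[3,-3,0],[0,2,1],[0,0,-2]]

  row1 -= -1·row0 → [0,2,1]
  row2 -= -3·row0 → [0,2,-1]
  row2 -= 1·row1 → [0,0,-2]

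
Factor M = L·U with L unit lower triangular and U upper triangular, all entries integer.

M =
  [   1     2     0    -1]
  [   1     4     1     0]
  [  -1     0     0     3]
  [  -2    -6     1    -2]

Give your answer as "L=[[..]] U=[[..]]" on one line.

L=[[1,0,0,0],[1,1,0,0],[-1,1,1,0],[-2,-1,-2,1]] U=[[1,2,0,-1],[0,2,1,1],[0,0,-1,1],[0,0,0,-1]]

  r1 -= 1·r0 → [0,2,1,1]
  r2 -= -1·r0 → [0,2,0,2]
  r3 -= -2·r0 → [0,-2,1,-4]
  r2 -= 1·r1 → [0,0,-1,1]
  r3 -= -1·r1 → [0,0,2,-3]
  r3 -= -2·r2 → [0,0,0,-1]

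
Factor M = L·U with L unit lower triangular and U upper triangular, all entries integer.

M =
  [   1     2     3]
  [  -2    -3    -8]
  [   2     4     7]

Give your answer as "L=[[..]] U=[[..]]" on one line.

L=[[1,0,0],[-2,1,0],[2,0,1]] U=[[1,2,3],[0,1,-2],[0,0,1]]

  r1 -= -2·r0 → [0,1,-2]
  r2 -= 2·r0 → [0,0,1]
  r2 -= 0·r1 → [0,0,1]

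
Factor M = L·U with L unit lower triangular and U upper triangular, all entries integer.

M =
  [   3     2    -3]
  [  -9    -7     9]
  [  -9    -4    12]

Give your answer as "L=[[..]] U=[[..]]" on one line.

L=[[1,0,0],[-3,1,0],[-3,-2,1]] U=[[3,2,-3],[0,-1,0],[0,0,3]]

  r1 -= -3·r0 → [0,-1,0]
  r2 -= -3·r0 → [0,2,3]
  r2 -= -2·r1 → [0,0,3]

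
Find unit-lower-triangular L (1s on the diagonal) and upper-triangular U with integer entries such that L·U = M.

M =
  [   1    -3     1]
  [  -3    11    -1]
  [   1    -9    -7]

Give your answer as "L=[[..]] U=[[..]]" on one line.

L=[[1,0,0],[-3,1,0],[1,-3,1]] U=[[1,-3,1],[0,2,2],[0,0,-2]]

  row1 -= -3·row0 → [0,2,2]
  row2 -= 1·row0 → [0,-6,-8]
  row2 -= -3·row1 → [0,0,-2]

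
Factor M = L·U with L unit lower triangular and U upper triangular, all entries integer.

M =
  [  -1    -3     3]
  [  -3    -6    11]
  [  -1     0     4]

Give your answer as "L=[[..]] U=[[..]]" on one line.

L=[[1,0,0],[3,1,0],[1,1,1]] U=[[-1,-3,3],[0,3,2],[0,0,-1]]

  R1 -= 3·R0 → [0,3,2]
  R2 -= 1·R0 → [0,3,1]
  R2 -= 1·R1 → [0,0,-1]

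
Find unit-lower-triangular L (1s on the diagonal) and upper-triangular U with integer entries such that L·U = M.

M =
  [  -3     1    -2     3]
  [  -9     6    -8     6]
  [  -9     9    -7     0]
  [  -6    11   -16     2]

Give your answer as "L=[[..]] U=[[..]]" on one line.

L=[[1,0,0,0],[3,1,0,0],[3,2,1,0],[2,3,-2,1]] U=[[-3,1,-2,3],[0,3,-2,-3],[0,0,3,-3],[0,0,0,-1]]

  R1 -= 3·R0 → [0,3,-2,-3]
  R2 -= 3·R0 → [0,6,-1,-9]
  R3 -= 2·R0 → [0,9,-12,-4]
  R2 -= 2·R1 → [0,0,3,-3]
  R3 -= 3·R1 → [0,0,-6,5]
  R3 -= -2·R2 → [0,0,0,-1]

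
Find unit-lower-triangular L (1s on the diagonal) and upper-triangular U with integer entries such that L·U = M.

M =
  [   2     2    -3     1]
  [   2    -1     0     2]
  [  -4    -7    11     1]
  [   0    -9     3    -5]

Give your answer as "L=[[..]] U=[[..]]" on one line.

  row1 -= 1·row0 → [0,-3,3,1]
  row2 -= -2·row0 → [0,-3,5,3]
  row3 -= 0·row0 → [0,-9,3,-5]
  row2 -= 1·row1 → [0,0,2,2]
  row3 -= 3·row1 → [0,0,-6,-8]
  row3 -= -3·row2 → [0,0,0,-2]

L=[[1,0,0,0],[1,1,0,0],[-2,1,1,0],[0,3,-3,1]] U=[[2,2,-3,1],[0,-3,3,1],[0,0,2,2],[0,0,0,-2]]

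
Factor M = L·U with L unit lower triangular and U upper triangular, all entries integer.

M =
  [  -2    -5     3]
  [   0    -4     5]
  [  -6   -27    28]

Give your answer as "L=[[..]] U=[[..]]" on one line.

  r1 -= 0·r0 → [0,-4,5]
  r2 -= 3·r0 → [0,-12,19]
  r2 -= 3·r1 → [0,0,4]

L=[[1,0,0],[0,1,0],[3,3,1]] U=[[-2,-5,3],[0,-4,5],[0,0,4]]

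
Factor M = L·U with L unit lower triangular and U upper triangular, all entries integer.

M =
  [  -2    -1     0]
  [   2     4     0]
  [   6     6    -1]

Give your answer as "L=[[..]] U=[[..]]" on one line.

L=[[1,0,0],[-1,1,0],[-3,1,1]] U=[[-2,-1,0],[0,3,0],[0,0,-1]]

  row1 -= -1·row0 → [0,3,0]
  row2 -= -3·row0 → [0,3,-1]
  row2 -= 1·row1 → [0,0,-1]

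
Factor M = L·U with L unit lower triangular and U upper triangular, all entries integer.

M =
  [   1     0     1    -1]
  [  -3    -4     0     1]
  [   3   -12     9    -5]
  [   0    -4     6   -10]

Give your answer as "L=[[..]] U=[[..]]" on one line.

  r1 -= -3·r0 → [0,-4,3,-2]
  r2 -= 3·r0 → [0,-12,6,-2]
  r3 -= 0·r0 → [0,-4,6,-10]
  r2 -= 3·r1 → [0,0,-3,4]
  r3 -= 1·r1 → [0,0,3,-8]
  r3 -= -1·r2 → [0,0,0,-4]

L=[[1,0,0,0],[-3,1,0,0],[3,3,1,0],[0,1,-1,1]] U=[[1,0,1,-1],[0,-4,3,-2],[0,0,-3,4],[0,0,0,-4]]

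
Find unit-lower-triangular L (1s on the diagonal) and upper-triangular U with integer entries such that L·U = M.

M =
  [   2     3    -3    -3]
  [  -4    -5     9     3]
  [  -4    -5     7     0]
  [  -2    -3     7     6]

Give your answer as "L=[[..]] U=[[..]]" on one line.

L=[[1,0,0,0],[-2,1,0,0],[-2,1,1,0],[-1,0,-2,1]] U=[[2,3,-3,-3],[0,1,3,-3],[0,0,-2,-3],[0,0,0,-3]]

  r1 -= -2·r0 → [0,1,3,-3]
  r2 -= -2·r0 → [0,1,1,-6]
  r3 -= -1·r0 → [0,0,4,3]
  r2 -= 1·r1 → [0,0,-2,-3]
  r3 -= 0·r1 → [0,0,4,3]
  r3 -= -2·r2 → [0,0,0,-3]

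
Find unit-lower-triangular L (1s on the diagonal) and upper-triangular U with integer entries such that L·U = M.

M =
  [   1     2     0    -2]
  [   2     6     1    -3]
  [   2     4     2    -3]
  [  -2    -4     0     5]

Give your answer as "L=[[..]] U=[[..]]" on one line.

L=[[1,0,0,0],[2,1,0,0],[2,0,1,0],[-2,0,0,1]] U=[[1,2,0,-2],[0,2,1,1],[0,0,2,1],[0,0,0,1]]

  r1 -= 2·r0 → [0,2,1,1]
  r2 -= 2·r0 → [0,0,2,1]
  r3 -= -2·r0 → [0,0,0,1]
  r2 -= 0·r1 → [0,0,2,1]
  r3 -= 0·r1 → [0,0,0,1]
  r3 -= 0·r2 → [0,0,0,1]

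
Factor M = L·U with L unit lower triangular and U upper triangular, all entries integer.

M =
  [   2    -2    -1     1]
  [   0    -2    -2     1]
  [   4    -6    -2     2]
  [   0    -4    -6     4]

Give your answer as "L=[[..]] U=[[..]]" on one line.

  r1 -= 0·r0 → [0,-2,-2,1]
  r2 -= 2·r0 → [0,-2,0,0]
  r3 -= 0·r0 → [0,-4,-6,4]
  r2 -= 1·r1 → [0,0,2,-1]
  r3 -= 2·r1 → [0,0,-2,2]
  r3 -= -1·r2 → [0,0,0,1]

L=[[1,0,0,0],[0,1,0,0],[2,1,1,0],[0,2,-1,1]] U=[[2,-2,-1,1],[0,-2,-2,1],[0,0,2,-1],[0,0,0,1]]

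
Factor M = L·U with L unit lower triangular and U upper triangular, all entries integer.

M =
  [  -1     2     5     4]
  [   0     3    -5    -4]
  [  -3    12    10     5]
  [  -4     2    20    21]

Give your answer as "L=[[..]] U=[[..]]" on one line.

L=[[1,0,0,0],[0,1,0,0],[3,2,1,0],[4,-2,-2,1]] U=[[-1,2,5,4],[0,3,-5,-4],[0,0,5,1],[0,0,0,-1]]

  r1 -= 0·r0 → [0,3,-5,-4]
  r2 -= 3·r0 → [0,6,-5,-7]
  r3 -= 4·r0 → [0,-6,0,5]
  r2 -= 2·r1 → [0,0,5,1]
  r3 -= -2·r1 → [0,0,-10,-3]
  r3 -= -2·r2 → [0,0,0,-1]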